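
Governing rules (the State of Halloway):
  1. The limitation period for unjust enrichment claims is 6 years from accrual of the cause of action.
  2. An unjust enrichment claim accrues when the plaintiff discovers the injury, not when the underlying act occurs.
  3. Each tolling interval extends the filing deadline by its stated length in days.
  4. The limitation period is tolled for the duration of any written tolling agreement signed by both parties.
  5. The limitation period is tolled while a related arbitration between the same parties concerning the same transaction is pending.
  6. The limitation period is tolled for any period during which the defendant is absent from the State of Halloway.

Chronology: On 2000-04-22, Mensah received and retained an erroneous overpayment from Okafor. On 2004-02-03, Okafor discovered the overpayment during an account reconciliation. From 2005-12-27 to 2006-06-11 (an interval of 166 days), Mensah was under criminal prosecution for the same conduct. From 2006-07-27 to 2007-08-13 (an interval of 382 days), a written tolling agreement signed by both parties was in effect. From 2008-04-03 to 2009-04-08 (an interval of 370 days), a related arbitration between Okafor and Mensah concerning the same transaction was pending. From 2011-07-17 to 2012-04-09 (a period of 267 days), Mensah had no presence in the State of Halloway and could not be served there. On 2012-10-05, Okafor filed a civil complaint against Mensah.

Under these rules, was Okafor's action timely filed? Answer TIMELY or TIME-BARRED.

Accrual is tied to discovery, so the period began on 2004-02-03 rather than on 2000-04-22 when the act occurred.
The untolled deadline — 6 years after 2004-02-03 — is 2010-02-03.
The period was tolled for 382 days by the written tolling agreement (2006-07-27 to 2007-08-13), pushing the deadline to 2011-02-20.
The pending related arbitration from 2008-04-03 to 2009-04-08 tolled the period for 370 days, extending the deadline to 2012-02-25.
The defendant's absence from the jurisdiction from 2011-07-17 to 2012-04-09 tolled the period for 267 days, extending the deadline to 2012-11-18.
Although a criminal prosecution ran from 2005-12-27 to 2006-06-11, the stated rules do not make that a tolling event, so it is disregarded.
The 2012-10-05 filing precedes the 2012-11-18 deadline; the claim is timely.

TIMELY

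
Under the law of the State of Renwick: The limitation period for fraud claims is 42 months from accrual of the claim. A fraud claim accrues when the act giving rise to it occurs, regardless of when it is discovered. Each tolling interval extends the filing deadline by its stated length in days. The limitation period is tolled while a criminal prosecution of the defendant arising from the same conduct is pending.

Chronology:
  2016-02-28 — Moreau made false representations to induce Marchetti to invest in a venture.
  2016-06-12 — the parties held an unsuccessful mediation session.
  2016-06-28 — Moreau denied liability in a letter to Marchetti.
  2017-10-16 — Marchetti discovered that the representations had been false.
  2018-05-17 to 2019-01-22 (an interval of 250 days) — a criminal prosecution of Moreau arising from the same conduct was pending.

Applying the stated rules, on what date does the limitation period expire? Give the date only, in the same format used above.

The claim accrued on 2016-02-28, when the wrongful act occurred; under the stated occurrence rule the 2017-10-16 discovery does not delay accrual.
Adding the 42 months base period to 2016-02-28 gives a deadline of 2019-08-28, before any tolling.
The pending criminal prosecution from 2018-05-17 to 2019-01-22 tolled the period for 250 days, extending the deadline to 2020-05-04.
Nothing else in the chronology tolls or restarts the period.

2020-05-04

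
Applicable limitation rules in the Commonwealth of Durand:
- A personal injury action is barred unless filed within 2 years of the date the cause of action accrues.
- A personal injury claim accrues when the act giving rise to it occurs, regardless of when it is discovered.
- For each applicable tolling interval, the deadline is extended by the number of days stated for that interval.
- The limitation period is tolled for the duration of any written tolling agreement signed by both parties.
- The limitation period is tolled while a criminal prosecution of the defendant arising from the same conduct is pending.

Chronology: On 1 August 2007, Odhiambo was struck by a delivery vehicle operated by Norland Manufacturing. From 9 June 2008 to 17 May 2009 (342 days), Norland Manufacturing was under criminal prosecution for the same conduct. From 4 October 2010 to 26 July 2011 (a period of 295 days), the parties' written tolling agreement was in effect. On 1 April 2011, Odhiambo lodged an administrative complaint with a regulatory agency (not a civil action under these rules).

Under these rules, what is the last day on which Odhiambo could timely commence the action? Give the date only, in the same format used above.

The cause of action accrued on 1 August 2007, the date of the act.
Adding the 2 years base period to 1 August 2007 gives a deadline of 1 August 2009, before any tolling.
Because the pending criminal prosecution ran from 9 June 2008 to 17 May 2009, the deadline is extended by 342 days to 9 July 2010.
The written tolling agreement from 4 October 2010 to 26 July 2011 began after the period had already run on 9 July 2010, so it has no tolling effect.
The other events in the timeline have no effect on the limitation period under the stated rules.

9 July 2010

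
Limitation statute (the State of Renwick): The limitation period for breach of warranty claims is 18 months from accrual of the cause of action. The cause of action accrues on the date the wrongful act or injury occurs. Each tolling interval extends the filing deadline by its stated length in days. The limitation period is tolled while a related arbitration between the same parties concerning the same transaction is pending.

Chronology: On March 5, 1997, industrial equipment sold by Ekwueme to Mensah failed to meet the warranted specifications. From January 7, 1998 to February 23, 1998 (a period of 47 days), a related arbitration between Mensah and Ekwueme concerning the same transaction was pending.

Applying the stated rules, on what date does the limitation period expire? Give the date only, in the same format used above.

October 22, 1998

The cause of action accrued on March 5, 1997, the date of the act.
The untolled deadline — 18 months after March 5, 1997 — is September 5, 1998.
Because the pending related arbitration ran from January 7, 1998 to February 23, 1998, the deadline is extended by 47 days to October 22, 1998.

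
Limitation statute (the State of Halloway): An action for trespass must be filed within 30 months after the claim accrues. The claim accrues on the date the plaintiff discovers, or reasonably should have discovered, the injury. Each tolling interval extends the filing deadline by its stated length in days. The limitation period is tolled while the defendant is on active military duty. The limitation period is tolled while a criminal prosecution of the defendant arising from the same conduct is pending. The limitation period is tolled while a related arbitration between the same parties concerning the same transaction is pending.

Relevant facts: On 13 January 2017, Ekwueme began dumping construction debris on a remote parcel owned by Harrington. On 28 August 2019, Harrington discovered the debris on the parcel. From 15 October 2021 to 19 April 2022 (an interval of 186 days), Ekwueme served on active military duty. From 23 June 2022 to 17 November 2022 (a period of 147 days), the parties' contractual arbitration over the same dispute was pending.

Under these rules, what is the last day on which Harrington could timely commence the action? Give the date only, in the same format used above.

27 January 2023

The claim did not accrue until Harrington discovered the injury on 28 August 2019; the 13 January 2017 act date does not start the clock under the stated rule.
30 months from 28 August 2019 is 28 February 2022.
The defendant's active military service from 15 October 2021 to 19 April 2022 tolled the period for 186 days, extending the deadline to 2 September 2022.
The pending related arbitration from 23 June 2022 to 17 November 2022 tolled the period for 147 days, extending the deadline to 27 January 2023.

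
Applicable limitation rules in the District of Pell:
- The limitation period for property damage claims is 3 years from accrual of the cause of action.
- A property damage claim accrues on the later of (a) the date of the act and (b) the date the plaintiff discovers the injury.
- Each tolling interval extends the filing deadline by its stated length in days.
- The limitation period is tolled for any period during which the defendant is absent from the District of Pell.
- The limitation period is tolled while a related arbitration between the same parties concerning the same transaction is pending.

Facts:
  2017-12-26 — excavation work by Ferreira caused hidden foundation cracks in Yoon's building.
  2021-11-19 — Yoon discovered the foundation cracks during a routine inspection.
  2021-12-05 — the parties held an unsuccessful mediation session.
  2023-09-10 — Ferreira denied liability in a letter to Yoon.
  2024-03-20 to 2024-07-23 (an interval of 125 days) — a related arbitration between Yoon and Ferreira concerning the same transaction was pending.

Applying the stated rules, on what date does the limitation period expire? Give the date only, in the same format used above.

2025-03-24

The claim accrued on 2021-11-19 — the later of the 2017-12-26 act and the 2021-11-19 discovery.
Adding the 3 years base period to 2021-11-19 gives a deadline of 2024-11-19, before any tolling.
The pending related arbitration from 2024-03-20 to 2024-07-23 tolled the period for 125 days, extending the deadline to 2025-03-24.
Nothing else in the chronology tolls or restarts the period.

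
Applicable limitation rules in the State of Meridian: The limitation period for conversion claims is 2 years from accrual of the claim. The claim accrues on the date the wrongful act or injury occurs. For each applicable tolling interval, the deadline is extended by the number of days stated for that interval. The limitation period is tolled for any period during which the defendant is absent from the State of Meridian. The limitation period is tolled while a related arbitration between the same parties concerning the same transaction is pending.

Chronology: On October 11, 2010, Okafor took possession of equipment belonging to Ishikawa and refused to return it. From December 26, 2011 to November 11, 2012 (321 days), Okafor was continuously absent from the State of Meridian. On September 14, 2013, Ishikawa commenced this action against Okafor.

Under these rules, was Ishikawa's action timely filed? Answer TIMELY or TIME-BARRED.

The claim accrued on October 11, 2010, the date of the act.
Adding the 2 years base period to October 11, 2010 gives a deadline of October 11, 2012, before any tolling.
Because the defendant's absence from the jurisdiction ran from December 26, 2011 to November 11, 2012, the deadline is extended by 321 days to August 28, 2013.
Filing on September 14, 2013 missed the August 28, 2013 deadline — the action is time-barred.

TIME-BARRED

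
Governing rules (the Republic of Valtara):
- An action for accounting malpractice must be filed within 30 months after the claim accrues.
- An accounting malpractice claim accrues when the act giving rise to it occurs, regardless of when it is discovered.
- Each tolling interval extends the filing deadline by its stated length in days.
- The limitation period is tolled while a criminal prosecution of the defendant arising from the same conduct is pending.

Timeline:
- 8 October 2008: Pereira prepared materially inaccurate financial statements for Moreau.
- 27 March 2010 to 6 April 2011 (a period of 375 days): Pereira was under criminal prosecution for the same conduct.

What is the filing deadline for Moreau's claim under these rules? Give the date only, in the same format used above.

17 April 2012

The claim accrued on 8 October 2008, the date of the act.
30 months from 8 October 2008 is 8 April 2011.
The period was tolled for 375 days by the pending criminal prosecution (27 March 2010 to 6 April 2011), pushing the deadline to 17 April 2012.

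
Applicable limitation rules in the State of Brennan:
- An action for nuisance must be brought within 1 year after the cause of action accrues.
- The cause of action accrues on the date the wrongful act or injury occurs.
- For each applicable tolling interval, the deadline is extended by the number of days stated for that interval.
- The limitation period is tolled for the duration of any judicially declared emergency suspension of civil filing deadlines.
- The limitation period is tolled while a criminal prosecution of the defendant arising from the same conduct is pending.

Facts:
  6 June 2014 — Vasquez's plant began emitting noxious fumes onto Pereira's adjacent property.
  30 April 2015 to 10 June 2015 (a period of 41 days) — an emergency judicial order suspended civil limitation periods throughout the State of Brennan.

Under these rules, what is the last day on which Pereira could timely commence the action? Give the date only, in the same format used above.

17 July 2015

The claim accrued on 6 June 2014, when the wrongful act occurred.
1 year from 6 June 2014 is 6 June 2015.
The emergency suspension of filing deadlines from 30 April 2015 to 10 June 2015 tolled the period for 41 days, extending the deadline to 17 July 2015.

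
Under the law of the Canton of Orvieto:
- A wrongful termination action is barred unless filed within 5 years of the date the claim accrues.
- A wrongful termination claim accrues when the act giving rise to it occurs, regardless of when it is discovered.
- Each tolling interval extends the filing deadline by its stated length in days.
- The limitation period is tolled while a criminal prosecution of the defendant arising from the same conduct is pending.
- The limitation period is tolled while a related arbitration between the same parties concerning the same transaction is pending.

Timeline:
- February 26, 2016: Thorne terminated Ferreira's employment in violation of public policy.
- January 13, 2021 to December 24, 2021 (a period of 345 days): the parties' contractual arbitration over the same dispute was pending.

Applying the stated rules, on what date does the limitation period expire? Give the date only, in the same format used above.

February 6, 2022

The limitation period began to run on February 26, 2016.
5 years from February 26, 2016 is February 26, 2021.
The pending related arbitration from January 13, 2021 to December 24, 2021 tolled the period for 345 days, extending the deadline to February 6, 2022.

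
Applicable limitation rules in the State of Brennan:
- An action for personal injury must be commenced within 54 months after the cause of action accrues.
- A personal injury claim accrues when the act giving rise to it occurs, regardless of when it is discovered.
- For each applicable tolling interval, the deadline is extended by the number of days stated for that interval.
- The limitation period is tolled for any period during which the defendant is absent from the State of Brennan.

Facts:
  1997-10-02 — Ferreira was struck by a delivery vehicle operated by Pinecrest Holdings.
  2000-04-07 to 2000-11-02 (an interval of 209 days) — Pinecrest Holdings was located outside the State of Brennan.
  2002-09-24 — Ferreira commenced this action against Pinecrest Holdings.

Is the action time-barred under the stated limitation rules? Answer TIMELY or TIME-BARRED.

The claim accrued on 1997-10-02, when the wrongful act occurred.
The untolled deadline — 54 months after 1997-10-02 — is 2002-04-02.
The defendant's absence from the jurisdiction from 2000-04-07 to 2000-11-02 tolled the period for 209 days, extending the deadline to 2002-10-28.
Filing on 2002-09-24 beat the 2002-10-28 deadline — the action is timely.

TIMELY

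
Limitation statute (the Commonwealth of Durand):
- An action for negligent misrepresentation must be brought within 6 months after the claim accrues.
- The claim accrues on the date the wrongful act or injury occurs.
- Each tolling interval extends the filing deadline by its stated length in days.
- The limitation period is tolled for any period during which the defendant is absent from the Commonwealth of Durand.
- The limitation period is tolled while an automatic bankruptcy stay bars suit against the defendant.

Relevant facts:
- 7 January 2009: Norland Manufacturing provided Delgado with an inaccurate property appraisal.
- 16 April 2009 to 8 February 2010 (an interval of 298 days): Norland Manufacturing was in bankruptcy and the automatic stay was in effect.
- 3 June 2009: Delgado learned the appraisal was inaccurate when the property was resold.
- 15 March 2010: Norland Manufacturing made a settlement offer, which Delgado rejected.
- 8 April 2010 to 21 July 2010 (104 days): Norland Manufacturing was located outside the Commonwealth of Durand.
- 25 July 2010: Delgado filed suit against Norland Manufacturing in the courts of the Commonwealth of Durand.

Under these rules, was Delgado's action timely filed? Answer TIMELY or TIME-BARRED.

TIMELY

Accrual is governed by the date of the act, so the period began to run on 7 January 2009; the later discovery on 3 June 2009 is irrelevant under the stated rule.
Adding the 6 months base period to 7 January 2009 gives a deadline of 7 July 2009, before any tolling.
Because the automatic bankruptcy stay ran from 16 April 2009 to 8 February 2010, the deadline is extended by 298 days to 1 May 2010.
The period was tolled for 104 days by the defendant's absence from the jurisdiction (8 April 2010 to 21 July 2010), pushing the deadline to 13 August 2010.
The other events in the timeline have no effect on the limitation period under the stated rules.
Delgado filed on 25 July 2010, before the 13 August 2010 deadline, so the action is timely.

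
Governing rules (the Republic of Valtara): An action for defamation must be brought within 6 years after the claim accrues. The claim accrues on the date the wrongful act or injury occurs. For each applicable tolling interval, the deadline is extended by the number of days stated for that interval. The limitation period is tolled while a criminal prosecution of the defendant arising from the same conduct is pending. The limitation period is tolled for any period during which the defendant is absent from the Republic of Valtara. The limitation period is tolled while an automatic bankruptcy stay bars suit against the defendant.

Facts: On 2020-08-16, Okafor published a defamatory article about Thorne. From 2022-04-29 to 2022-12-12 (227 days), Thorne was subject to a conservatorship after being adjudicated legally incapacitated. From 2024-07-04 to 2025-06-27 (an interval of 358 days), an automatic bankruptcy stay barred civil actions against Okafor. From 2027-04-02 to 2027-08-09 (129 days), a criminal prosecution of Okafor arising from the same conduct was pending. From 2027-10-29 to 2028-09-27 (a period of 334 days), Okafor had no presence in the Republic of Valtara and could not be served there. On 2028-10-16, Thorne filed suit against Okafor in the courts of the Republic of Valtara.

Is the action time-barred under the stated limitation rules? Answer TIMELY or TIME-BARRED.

The limitation period began to run on 2020-08-16.
The untolled deadline — 6 years after 2020-08-16 — is 2026-08-16.
The automatic bankruptcy stay from 2024-07-04 to 2025-06-27 tolled the period for 358 days, extending the deadline to 2027-08-09.
Because the pending criminal prosecution ran from 2027-04-02 to 2027-08-09, the deadline is extended by 129 days to 2027-12-16.
The defendant's absence from the jurisdiction from 2027-10-29 to 2028-09-27 tolled the period for 334 days, extending the deadline to 2028-11-14.
Although the plaintiff's incapacity ran from 2022-04-29 to 2022-12-12, the stated rules do not make that a tolling event, so it is disregarded.
Filing on 2028-10-16 beat the 2028-11-14 deadline — the action is timely.

TIMELY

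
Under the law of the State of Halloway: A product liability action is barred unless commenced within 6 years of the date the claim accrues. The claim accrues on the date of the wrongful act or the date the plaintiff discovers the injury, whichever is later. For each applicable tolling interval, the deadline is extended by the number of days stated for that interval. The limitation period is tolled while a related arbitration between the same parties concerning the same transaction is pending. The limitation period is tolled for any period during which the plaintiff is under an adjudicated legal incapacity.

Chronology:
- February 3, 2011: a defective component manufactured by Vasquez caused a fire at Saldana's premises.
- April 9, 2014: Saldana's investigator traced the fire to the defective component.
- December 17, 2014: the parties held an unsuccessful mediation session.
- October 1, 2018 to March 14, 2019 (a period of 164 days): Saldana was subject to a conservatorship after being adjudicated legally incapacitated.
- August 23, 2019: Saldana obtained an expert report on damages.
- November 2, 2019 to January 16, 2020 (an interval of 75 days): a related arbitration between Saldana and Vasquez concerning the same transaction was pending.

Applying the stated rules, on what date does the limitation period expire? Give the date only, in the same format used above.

December 4, 2020

Because discovery on April 9, 2014 post-dates the February 3, 2011 act, accrual under the later-of rule falls on April 9, 2014.
The untolled deadline — 6 years after April 9, 2014 — is April 9, 2020.
The period was tolled for 164 days by the plaintiff's legal incapacity (October 1, 2018 to March 14, 2019), pushing the deadline to September 20, 2020.
Because the pending related arbitration ran from November 2, 2019 to January 16, 2020, the deadline is extended by 75 days to December 4, 2020.
The other events in the timeline have no effect on the limitation period under the stated rules.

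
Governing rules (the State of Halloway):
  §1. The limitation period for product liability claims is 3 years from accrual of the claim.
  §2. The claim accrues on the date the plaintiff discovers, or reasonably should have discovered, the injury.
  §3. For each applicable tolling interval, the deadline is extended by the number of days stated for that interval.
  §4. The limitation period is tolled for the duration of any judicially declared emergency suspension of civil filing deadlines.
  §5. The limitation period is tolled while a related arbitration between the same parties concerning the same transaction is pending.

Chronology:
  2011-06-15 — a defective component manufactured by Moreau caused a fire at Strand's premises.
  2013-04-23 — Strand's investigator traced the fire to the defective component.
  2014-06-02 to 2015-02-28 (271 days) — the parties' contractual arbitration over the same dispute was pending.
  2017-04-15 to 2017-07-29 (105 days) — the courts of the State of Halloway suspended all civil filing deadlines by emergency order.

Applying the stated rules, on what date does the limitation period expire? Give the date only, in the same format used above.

Under the discovery rule, the claim accrued on 2013-04-23, when Strand discovered the injury — not on the 2011-06-15 date of the underlying act.
The untolled deadline — 3 years after 2013-04-23 — is 2016-04-23.
The pending related arbitration from 2014-06-02 to 2015-02-28 tolled the period for 271 days, extending the deadline to 2017-01-19.
The emergency suspension of filing deadlines starting 2017-04-15 came too late — the period had run on 2017-01-19 — and so does not extend the deadline.

2017-01-19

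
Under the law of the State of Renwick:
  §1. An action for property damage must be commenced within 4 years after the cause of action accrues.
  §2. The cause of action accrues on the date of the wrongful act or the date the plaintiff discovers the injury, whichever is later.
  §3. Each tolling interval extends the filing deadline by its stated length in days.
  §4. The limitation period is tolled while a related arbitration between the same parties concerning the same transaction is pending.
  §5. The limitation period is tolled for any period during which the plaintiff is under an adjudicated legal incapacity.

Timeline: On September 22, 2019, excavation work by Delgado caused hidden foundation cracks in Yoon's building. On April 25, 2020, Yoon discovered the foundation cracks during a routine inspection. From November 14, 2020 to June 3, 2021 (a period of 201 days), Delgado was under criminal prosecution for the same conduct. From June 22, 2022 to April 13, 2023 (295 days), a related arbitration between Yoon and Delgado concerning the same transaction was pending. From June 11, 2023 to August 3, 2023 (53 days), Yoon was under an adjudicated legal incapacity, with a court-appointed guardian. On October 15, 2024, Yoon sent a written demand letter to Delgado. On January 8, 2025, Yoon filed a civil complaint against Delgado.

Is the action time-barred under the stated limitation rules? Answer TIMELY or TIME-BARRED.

TIMELY

Because discovery on April 25, 2020 post-dates the September 22, 2019 act, accrual under the later-of rule falls on April 25, 2020.
Adding the 4 years base period to April 25, 2020 gives a deadline of April 25, 2024, before any tolling.
Because the pending related arbitration ran from June 22, 2022 to April 13, 2023, the deadline is extended by 295 days to February 14, 2025.
Because the plaintiff's legal incapacity ran from June 11, 2023 to August 3, 2023, the deadline is extended by 53 days to April 8, 2025.
No stated provision tolls the period for a criminal prosecution, so the interval from November 14, 2020 to June 3, 2021 has no effect on the deadline.
The other events in the timeline have no effect on the limitation period under the stated rules.
Filing on January 8, 2025 beat the April 8, 2025 deadline — the action is timely.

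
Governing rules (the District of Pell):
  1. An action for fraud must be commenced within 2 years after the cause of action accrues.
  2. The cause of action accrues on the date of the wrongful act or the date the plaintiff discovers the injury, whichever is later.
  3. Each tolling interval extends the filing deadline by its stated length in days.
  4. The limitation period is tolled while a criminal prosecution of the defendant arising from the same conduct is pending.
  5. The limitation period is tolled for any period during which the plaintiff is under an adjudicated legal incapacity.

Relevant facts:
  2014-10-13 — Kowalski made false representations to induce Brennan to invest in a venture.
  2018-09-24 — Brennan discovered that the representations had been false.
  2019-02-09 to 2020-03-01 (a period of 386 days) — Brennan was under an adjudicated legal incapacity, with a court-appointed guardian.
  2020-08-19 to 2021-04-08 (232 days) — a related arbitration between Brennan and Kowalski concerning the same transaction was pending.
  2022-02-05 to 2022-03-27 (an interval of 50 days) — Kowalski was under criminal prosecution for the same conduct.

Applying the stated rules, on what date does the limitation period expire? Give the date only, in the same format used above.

The claim accrued on 2018-09-24 — the later of the 2014-10-13 act and the 2018-09-24 discovery.
Adding the 2 years base period to 2018-09-24 gives a deadline of 2020-09-24, before any tolling.
The period was tolled for 386 days by the plaintiff's legal incapacity (2019-02-09 to 2020-03-01), pushing the deadline to 2021-10-15.
The pending criminal prosecution starting 2022-02-05 came too late — the period had run on 2021-10-15 — and so does not extend the deadline.
The pending related arbitration from 2020-08-19 to 2021-04-08 does not toll the period, because no stated rule makes a pending arbitration a tolling event.

2021-10-15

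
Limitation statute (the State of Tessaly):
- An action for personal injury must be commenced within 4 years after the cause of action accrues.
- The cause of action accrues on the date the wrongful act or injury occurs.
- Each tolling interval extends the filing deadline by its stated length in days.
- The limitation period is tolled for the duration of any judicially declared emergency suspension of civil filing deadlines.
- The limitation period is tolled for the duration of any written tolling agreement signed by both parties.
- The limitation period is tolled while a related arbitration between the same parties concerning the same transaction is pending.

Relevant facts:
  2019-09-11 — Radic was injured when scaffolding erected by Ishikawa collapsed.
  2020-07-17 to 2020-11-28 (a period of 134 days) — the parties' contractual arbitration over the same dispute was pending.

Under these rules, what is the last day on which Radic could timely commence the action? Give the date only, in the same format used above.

The claim accrued on 2019-09-11, when the wrongful act occurred.
Adding the 4 years base period to 2019-09-11 gives a deadline of 2023-09-11, before any tolling.
The pending related arbitration from 2020-07-17 to 2020-11-28 tolled the period for 134 days, extending the deadline to 2024-01-23.

2024-01-23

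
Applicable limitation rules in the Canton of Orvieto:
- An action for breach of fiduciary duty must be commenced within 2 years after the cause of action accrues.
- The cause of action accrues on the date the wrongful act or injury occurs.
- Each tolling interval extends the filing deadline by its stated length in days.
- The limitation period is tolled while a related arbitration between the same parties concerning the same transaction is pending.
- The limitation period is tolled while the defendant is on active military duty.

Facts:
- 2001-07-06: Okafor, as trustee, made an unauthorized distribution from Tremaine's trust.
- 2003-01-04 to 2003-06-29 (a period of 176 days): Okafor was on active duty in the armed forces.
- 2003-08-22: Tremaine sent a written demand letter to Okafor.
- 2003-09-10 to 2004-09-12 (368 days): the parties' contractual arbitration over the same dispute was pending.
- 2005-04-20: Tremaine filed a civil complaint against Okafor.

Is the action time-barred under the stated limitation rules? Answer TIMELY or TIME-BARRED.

TIME-BARRED

The limitation period began to run on 2001-07-06.
Adding the 2 years base period to 2001-07-06 gives a deadline of 2003-07-06, before any tolling.
The defendant's active military service from 2003-01-04 to 2003-06-29 tolled the period for 176 days, extending the deadline to 2003-12-29.
The period was tolled for 368 days by the pending related arbitration (2003-09-10 to 2004-09-12), pushing the deadline to 2004-12-31.
None of the other events listed affects the running of the period under the stated rules.
Filing on 2005-04-20 missed the 2004-12-31 deadline — the action is time-barred.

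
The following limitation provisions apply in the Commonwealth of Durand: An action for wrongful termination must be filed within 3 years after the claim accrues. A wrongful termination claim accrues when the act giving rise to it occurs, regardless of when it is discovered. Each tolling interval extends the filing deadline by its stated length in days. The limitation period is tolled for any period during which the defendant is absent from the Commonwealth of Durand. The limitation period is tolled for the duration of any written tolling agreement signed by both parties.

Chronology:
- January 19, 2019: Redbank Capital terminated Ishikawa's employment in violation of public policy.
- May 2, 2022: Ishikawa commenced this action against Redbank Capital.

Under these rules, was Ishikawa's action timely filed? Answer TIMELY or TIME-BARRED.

TIME-BARRED

The claim accrued on January 19, 2019, the date of the act.
Adding the 3 years base period to January 19, 2019 gives a deadline of January 19, 2022, before any tolling.
Ishikawa filed on May 2, 2022, after the January 19, 2022 deadline, so the action is time-barred.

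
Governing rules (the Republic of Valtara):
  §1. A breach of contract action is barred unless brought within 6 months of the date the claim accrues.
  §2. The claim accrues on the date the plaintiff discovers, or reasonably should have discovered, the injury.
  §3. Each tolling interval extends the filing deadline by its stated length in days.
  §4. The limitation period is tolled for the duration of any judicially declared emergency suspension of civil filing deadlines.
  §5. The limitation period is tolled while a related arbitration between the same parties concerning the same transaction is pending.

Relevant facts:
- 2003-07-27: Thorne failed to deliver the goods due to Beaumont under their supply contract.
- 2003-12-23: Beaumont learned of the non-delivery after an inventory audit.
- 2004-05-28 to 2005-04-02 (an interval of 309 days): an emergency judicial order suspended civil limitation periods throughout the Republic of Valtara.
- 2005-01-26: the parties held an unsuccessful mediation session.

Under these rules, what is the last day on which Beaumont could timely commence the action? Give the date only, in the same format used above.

Under the discovery rule, the claim accrued on 2003-12-23, when Beaumont discovered the injury — not on the 2003-07-27 date of the underlying act.
The untolled deadline — 6 months after 2003-12-23 — is 2004-06-23.
The emergency suspension of filing deadlines from 2004-05-28 to 2005-04-02 tolled the period for 309 days, extending the deadline to 2005-04-28.
The other events in the timeline have no effect on the limitation period under the stated rules.

2005-04-28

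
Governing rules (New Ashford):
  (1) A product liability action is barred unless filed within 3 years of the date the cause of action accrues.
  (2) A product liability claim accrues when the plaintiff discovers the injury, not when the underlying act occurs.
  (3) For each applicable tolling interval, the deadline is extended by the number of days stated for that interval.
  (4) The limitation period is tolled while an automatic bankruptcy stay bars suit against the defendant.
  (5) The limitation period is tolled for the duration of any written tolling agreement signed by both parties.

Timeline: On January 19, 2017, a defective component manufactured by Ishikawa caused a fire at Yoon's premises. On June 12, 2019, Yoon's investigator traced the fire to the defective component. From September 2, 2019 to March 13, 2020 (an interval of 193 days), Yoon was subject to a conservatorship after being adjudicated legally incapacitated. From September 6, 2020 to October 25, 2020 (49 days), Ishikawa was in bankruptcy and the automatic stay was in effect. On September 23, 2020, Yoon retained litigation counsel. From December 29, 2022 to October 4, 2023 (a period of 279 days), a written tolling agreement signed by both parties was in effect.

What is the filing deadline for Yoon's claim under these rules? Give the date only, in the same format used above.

Accrual is tied to discovery, so the period began on June 12, 2019 rather than on January 19, 2017 when the act occurred.
Adding the 3 years base period to June 12, 2019 gives a deadline of June 12, 2022, before any tolling.
The period was tolled for 49 days by the automatic bankruptcy stay (September 6, 2020 to October 25, 2020), pushing the deadline to July 31, 2022.
By the time the written tolling agreement began on December 29, 2022, the limitation period had already expired on July 31, 2022; that interval cannot revive it.
No stated provision tolls the period for the plaintiff's incapacity, so the interval from September 2, 2019 to March 13, 2020 has no effect on the deadline.
Nothing else in the chronology tolls or restarts the period.

July 31, 2022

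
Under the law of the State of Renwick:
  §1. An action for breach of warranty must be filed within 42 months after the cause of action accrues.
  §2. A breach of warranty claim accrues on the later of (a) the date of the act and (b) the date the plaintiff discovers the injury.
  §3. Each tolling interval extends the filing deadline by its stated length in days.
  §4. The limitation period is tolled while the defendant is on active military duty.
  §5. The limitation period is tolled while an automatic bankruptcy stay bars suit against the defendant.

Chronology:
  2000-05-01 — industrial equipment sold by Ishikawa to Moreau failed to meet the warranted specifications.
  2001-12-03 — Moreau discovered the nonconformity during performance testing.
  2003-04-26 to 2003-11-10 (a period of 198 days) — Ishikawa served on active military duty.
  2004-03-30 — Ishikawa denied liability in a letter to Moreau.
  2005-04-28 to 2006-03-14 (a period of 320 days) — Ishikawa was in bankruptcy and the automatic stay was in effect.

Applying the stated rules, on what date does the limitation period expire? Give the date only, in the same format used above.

Because discovery on 2001-12-03 post-dates the 2000-05-01 act, accrual under the later-of rule falls on 2001-12-03.
Adding the 42 months base period to 2001-12-03 gives a deadline of 2005-06-03, before any tolling.
The period was tolled for 198 days by the defendant's active military service (2003-04-26 to 2003-11-10), pushing the deadline to 2005-12-18.
The automatic bankruptcy stay from 2005-04-28 to 2006-03-14 tolled the period for 320 days, extending the deadline to 2006-11-03.
Nothing else in the chronology tolls or restarts the period.

2006-11-03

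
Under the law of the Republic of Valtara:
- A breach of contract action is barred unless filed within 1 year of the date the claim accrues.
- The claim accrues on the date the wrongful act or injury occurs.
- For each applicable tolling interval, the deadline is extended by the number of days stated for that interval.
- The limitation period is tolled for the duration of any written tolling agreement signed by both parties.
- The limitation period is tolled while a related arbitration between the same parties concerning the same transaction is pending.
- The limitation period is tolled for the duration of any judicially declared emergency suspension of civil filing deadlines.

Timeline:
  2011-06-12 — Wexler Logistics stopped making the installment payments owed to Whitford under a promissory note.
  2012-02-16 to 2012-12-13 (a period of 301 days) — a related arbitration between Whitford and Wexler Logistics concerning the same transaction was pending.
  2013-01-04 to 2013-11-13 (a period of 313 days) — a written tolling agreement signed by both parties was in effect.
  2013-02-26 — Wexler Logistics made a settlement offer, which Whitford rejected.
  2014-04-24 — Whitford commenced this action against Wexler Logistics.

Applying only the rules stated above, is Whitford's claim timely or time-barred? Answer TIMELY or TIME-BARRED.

The limitation period began to run on 2011-06-12.
Adding the 1 year base period to 2011-06-12 gives a deadline of 2012-06-12, before any tolling.
The period was tolled for 301 days by the pending related arbitration (2012-02-16 to 2012-12-13), pushing the deadline to 2013-04-09.
Because the written tolling agreement ran from 2013-01-04 to 2013-11-13, the deadline is extended by 313 days to 2014-02-16.
None of the other events listed affects the running of the period under the stated rules.
Whitford filed on 2014-04-24, after the 2014-02-16 deadline, so the action is time-barred.

TIME-BARRED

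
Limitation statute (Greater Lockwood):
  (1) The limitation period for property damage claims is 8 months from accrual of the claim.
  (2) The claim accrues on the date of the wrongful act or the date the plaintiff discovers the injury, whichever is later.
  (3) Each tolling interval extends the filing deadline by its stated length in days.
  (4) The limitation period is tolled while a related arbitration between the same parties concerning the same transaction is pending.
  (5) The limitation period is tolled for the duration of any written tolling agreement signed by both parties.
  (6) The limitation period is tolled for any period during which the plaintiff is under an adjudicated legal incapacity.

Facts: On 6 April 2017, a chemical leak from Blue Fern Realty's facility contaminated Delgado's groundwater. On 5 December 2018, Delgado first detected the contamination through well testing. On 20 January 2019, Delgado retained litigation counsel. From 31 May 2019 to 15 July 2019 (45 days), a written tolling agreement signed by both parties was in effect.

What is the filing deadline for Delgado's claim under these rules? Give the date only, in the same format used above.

The claim accrued on 5 December 2018 — the later of the 6 April 2017 act and the 5 December 2018 discovery.
Adding the 8 months base period to 5 December 2018 gives a deadline of 5 August 2019, before any tolling.
The period was tolled for 45 days by the written tolling agreement (31 May 2019 to 15 July 2019), pushing the deadline to 19 September 2019.
The other events in the timeline have no effect on the limitation period under the stated rules.

19 September 2019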